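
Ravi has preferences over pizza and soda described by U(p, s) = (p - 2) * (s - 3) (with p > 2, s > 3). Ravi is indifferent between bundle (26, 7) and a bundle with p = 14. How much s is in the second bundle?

s = 11

U(26, 7) = 96.
Set U(14, s) = 96 and solve.
With p = 14: (14 − 2) = 12, so (s − 3) = 96/12 = 8.
So s = 3 + 8 = 11.
Check: U(14, 11) = 96.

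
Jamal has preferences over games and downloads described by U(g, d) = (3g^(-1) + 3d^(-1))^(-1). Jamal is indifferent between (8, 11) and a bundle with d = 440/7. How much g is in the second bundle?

g = 5

U depends on (g, d) only through S = 3g^(-1) + 3d^(-1), so equal utility means equal S. At (8, 11): S = 57/88.
With d = 440/7: 3·(440/7)^(-1) = 21/440, so 3g^(-1) = 57/88 − 21/440 = 0.6, i.e. g^(-1) = 0.2.
Hence g = 1/0.2 = 5.
Check: U(5, 440/7) = 1.5439.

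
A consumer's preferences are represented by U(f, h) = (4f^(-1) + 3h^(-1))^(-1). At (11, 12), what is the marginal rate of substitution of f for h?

MRS = 192/121

For CES with ρ = -1, MRS = (4/3)·(h/f)^2.
At (11, 12): MRS = 192/121.
The indifference curve has slope −192/121 at this bundle.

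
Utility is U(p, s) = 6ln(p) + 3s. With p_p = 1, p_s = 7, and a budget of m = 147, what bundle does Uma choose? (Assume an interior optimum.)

p* = 14, s* = 19

MU_p = 6/p, MU_s = 3.
MRS = 6/p ÷ 3.
Tangency: set MRS = p_p/p_s = 1/7.
MRS depends only on p: 2/p = 1/7 ⇒ p* = 2/(1/7) = 14.
From the budget, 7·s = 147 − 1·14 = 133, so s* = 19.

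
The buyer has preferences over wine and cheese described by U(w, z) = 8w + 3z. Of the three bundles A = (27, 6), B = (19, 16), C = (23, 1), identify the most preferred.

Evaluate utility at each bundle:
U(A) = 234.
U(B) = 200.
U(C) = 187.
Highest utility is A, so A ≻ B ≻ C.

Bundle A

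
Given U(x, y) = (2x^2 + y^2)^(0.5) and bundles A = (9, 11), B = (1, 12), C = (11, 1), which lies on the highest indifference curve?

Bundle A

Evaluate utility at each bundle:
U(A) = 16.823.
U(B) = 12.083.
U(C) = 15.588.
Highest utility is A, so A ≻ C ≻ B.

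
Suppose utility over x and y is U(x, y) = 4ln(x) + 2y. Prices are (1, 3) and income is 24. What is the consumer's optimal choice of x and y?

MU_x = 4/x, MU_y = 2.
MRS = 4/x ÷ 2.
Tangency: set MRS = p_x/p_y = 1/3.
MRS depends only on x: 2/x = 1/3 ⇒ x* = 2/(1/3) = 6.
From the budget, 3·y = 24 − 1·6 = 18, so y* = 6.

x* = 6, y* = 6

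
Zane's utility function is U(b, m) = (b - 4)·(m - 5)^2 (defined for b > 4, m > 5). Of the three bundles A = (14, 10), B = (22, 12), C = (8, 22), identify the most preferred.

Bundle C

Evaluate utility at each bundle:
U(A) = 250.
U(B) = 882.
U(C) = 1156.
Highest utility is C, so C ≻ B ≻ A.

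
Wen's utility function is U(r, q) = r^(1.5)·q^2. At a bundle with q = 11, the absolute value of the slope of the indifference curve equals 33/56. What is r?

r = 14

MU_r = 1.5·√r·q^2 and MU_q = 2·r^(1.5)·q.
MRS = MU_r/MU_q = (0.75)·q/r.
Substitute q = 11: MRS = 8.25/r. Setting 8.25/r = 33/56 gives r = 8.25/(33/56) = 14.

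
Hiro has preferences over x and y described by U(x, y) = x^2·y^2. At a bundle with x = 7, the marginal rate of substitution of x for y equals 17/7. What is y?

y = 17

MU_x = 2·x·y^2 and MU_y = 2·x^2·y.
MRS = MU_x/MU_y = y/x.
Substitute x = 7: MRS = y/7. Setting y/7 = 17/7 gives y = (17/7)·7 = 17.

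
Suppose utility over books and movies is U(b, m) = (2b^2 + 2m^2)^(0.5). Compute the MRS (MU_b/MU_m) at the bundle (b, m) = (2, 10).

For CES with ρ = 2, MRS = (m/b)^(-1).
At (2, 10): MRS = 0.2.
That is, one extra unit of b is worth 0.2 units of m at the margin.

MRS = 0.2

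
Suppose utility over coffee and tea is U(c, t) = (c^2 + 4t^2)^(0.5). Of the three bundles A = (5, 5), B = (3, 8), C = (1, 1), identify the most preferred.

Bundle B

Evaluate utility at each bundle:
U(A) = 11.180.
U(B) = 16.279.
U(C) = 2.236.
Highest utility is B, so B ≻ A ≻ C.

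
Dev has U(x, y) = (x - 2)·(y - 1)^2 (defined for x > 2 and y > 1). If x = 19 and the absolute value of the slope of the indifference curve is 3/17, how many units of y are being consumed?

MU_x = (y−1)^2, MU_y = 2·(x−2)·(y−1).
MRS = (1/2)·(y−1)/(x−2).
Substitute x = 19: MRS = (y − 1)/34. Setting this equal to 3/17 gives y − 1 = (3/17)·34 = 6, so y = 7.

y = 7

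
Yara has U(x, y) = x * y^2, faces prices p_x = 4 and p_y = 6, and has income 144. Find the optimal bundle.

x* = 12, y* = 16

MU_x = y^2 and MU_y = 2·x·y.
MRS = MU_x/MU_y = (1/2)·y/x.
Tangency: set MRS = p_x/p_y = 4/6 = 2/3.
So (1/2)·y/x = 2/3, i.e. y = (4/3)·x.
Substitute into the budget 4·x + 6·y = 144: 12·x = 144, so x* = 12.
Then y* = (4/3)·12 = 16.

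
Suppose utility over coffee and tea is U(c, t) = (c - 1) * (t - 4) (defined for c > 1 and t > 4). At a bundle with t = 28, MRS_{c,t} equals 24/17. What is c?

c = 18

MU_c = (t−4), MU_t = (c−1).
MRS = (t−4)/(c−1).
Substitute t = 28: MRS = 24/(c − 1). Setting this equal to 24/17 gives c − 1 = 24/(24/17) = 17, so c = 18.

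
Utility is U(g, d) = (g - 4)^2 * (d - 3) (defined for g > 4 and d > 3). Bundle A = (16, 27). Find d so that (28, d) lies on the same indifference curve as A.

d = 9

U(16, 27) = 3456.
Set U(28, d) = 3456 and solve.
With g = 28: (28 − 4)^2 = 576, so (d − 3) = 3456/576 = 6.
So d = 3 + 6 = 9.
Check: U(28, 9) = 3456.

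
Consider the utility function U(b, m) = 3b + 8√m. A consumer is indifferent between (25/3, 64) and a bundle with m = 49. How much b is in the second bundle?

U(25/3, 64) = 89.
Set U(b, 49) = 89 and solve.
With m = 49: √49 = 7, so 3b = 89 − 8·7 = 33 and b = 11.
Check: U(11, 49) = 89.

b = 11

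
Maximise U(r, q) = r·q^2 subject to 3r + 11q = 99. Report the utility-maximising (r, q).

r* = 11, q* = 6

MU_r = q^2 and MU_q = 2·r·q.
MRS = MU_r/MU_q = (1/2)·q/r.
Tangency: set MRS = p_r/p_q = 3/11.
So (1/2)·q/r = 3/11, i.e. q = (6/11)·r.
Substitute into the budget 3·r + 11·q = 99: 9·r = 99, so r* = 11.
Then q* = (6/11)·11 = 6.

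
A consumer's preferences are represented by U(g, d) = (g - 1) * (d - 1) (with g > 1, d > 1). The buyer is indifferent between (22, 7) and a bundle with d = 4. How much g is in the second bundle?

g = 43

U(22, 7) = 126.
Set U(g, 4) = 126 and solve.
With d = 4: (4 − 1) = 3, so (g − 1) = 126/3 = 42.
So g = 1 + 42 = 43.
Check: U(43, 4) = 126.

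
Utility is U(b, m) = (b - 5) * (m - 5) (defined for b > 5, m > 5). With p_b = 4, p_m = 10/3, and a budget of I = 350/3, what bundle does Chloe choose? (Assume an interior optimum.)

b* = 15, m* = 17

MU_b = (m−5), MU_m = (b−5).
MRS = (m−5)/(b−5).
Tangency: set MRS = p_b/p_m = 4/(10/3) = 1.2.
So (m − 5)/(b − 5) = 1.2, i.e. (m − 5) = 1.2·(b − 5).
Rewrite the budget in excess-of-subsistence terms: 4·(b − 5) + (10/3)·(m − 5) = 350/3 − 4·5 − (10/3)·5 = 80.
Substituting, 8·(b − 5) = 80, so b − 5 = 10 and b* = 15.
Then m − 5 = 1.2·10 = 12, so m* = 17.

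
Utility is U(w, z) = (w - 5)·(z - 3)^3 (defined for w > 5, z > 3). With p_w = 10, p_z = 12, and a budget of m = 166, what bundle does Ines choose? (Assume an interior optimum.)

w* = 7, z* = 8

MU_w = (z−3)^3, MU_z = 3·(w−5)·(z−3)^2.
MRS = (1/3)·(z−3)/(w−5).
Tangency: set MRS = p_w/p_z = 10/12 = 5/6.
So (1/3)·(z − 3)/(w − 5) = 5/6, i.e. (z − 3) = 2.5·(w − 5).
Rewrite the budget in excess-of-subsistence terms: 10·(w − 5) + 12·(z − 3) = 166 − 10·5 − 12·3 = 80.
Substituting, 40·(w − 5) = 80, so w − 5 = 2 and w* = 7.
Then z − 3 = 2.5·2 = 5, so z* = 8.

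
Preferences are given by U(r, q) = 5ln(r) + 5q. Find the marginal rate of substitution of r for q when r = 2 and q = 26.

MRS = 0.5

MU_r = 5/r, MU_q = 5.
MRS = 5/r ÷ 5.
At (2, 26): MRS = 0.5.
That is, one extra unit of r is worth 0.5 units of q at the margin.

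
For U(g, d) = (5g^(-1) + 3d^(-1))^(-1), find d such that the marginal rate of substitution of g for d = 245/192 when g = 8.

For CES with ρ = -1, MRS = (5/3)·(d/g)^2.
Setting (5/3)·(d/8)^2 = 245/192 gives (d/8)^2 = 49/64, so d/8 = 0.875 and d = 7.

d = 7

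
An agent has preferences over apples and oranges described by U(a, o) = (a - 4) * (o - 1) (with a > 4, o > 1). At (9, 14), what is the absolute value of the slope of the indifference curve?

MRS = 2.6

MU_a = (o−1), MU_o = (a−4).
MRS = (o−1)/(a−4).
At (9, 14): MRS = 2.6.
The indifference curve has slope −2.6 at this bundle.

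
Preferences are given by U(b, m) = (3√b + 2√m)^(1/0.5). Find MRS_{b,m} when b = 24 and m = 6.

For CES with ρ = 0.5, MRS = (3/2)·√(m/b).
At (24, 6): MRS = 0.75.
So at (24, 6) the consumer would give up 0.75 units of m for one more unit of b.

MRS = 0.75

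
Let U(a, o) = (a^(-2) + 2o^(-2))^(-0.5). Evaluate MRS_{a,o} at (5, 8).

MRS = 256/125

For CES with ρ = -2, MRS = (1/2)·(o/a)^3.
At (5, 8): MRS = 256/125.
That is, one extra unit of a is worth 256/125 units of o at the margin.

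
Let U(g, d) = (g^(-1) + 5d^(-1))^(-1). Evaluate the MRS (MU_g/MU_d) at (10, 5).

For CES with ρ = -1, MRS = (1/5)·(d/g)^2.
At (10, 5): MRS = 0.05.
That is, one extra unit of g is worth 0.05 units of d at the margin.

MRS = 0.05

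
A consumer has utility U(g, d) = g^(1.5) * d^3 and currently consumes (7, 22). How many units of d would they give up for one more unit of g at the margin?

MU_g = 1.5·√g·d^3 and MU_d = 3·g^(1.5)·d^2.
MRS = MU_g/MU_d = (0.5)·d/g.
At (7, 22): MRS = 11/7.
The indifference curve has slope −11/7 at this bundle.

MRS = 11/7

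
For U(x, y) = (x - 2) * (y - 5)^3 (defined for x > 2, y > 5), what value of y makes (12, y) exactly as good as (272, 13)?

U(272, 13) = 138240.
Set U(12, y) = 138240 and solve.
With x = 12: (12 − 2) = 10, so (y − 5)^3 = 138240/10 = 13824.
Taking the cube root (with y > 5): y − 5 = 24, so y = 29.
Check: U(12, 29) = 138240.

y = 29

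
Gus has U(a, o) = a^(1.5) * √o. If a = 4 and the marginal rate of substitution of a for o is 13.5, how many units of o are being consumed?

MU_a = 1.5·√a·√o and MU_o = 0.5·a^(1.5)·o^(-0.5).
MRS = MU_a/MU_o = (3)·o/a.
Substitute a = 4: MRS = o/(4/3). Setting o/(4/3) = 13.5 gives o = 13.5·(4/3) = 18.

o = 18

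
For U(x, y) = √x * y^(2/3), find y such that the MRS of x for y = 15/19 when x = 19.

MU_x = 0.5·x^(-0.5)·y^(2/3) and MU_y = 2/3·√x·y^(-1/3).
MRS = MU_x/MU_y = (0.75)·y/x.
Substitute x = 19: MRS = y/(76/3). Setting y/(76/3) = 15/19 gives y = (15/19)·(76/3) = 20.

y = 20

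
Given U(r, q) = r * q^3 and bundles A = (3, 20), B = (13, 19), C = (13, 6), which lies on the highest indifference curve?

Evaluate utility at each bundle:
U(A) = 24000.
U(B) = 89167.
U(C) = 2808.
Highest utility is B, so B ≻ A ≻ C.

Bundle B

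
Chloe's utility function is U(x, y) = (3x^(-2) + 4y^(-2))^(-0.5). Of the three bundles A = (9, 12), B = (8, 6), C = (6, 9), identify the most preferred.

Bundle A

Evaluate utility at each bundle:
U(A) = 3.928.
U(B) = 2.516.
U(C) = 2.745.
Highest utility is A, so A ≻ C ≻ B.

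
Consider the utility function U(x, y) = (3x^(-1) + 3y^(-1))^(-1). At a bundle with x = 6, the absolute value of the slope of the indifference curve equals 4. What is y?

y = 12

For CES with ρ = -1, MRS = (y/x)^2.
Setting (y/6)^2 = 4 gives y/6 = 2 and y = 12.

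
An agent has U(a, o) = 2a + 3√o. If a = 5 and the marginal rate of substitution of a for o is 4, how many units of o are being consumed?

MU_a = 2, MU_o = 3/(2√o).
MRS = 2 ÷ (3/(2√o)).
MRS depends only on o: (4/3)·√o = 4 ⇒ √o = 4/(4/3) = 3 ⇒ o = 9.

o = 9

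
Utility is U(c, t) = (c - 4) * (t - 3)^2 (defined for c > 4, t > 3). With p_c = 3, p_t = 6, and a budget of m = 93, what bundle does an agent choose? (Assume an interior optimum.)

c* = 11, t* = 10

MU_c = (t−3)^2, MU_t = 2·(c−4)·(t−3).
MRS = (1/2)·(t−3)/(c−4).
Tangency: set MRS = p_c/p_t = 3/6 = 0.5.
So (1/2)·(t − 3)/(c − 4) = 0.5, i.e. (t − 3) = (c − 4).
Rewrite the budget in excess-of-subsistence terms: 3·(c − 4) + 6·(t − 3) = 93 − 3·4 − 6·3 = 63.
Substituting, 9·(c − 4) = 63, so c − 4 = 7 and c* = 11.
Then t − 3 = 7, so t* = 10.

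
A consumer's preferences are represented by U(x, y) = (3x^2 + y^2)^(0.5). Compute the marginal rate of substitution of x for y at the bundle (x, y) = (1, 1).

MRS = 3

For CES with ρ = 2, MRS = (3/1)·(y/x)^(-1).
At (1, 1): MRS = 3.
So at (1, 1) the consumer would give up 3 units of y for one more unit of x.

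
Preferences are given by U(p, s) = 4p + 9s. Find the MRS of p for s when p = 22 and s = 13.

MU_p = 4, MU_s = 9, so MRS = 4/9 at every bundle.
At (22, 13): MRS = 4/9.
The indifference curve has slope −4/9 at this bundle.

MRS = 4/9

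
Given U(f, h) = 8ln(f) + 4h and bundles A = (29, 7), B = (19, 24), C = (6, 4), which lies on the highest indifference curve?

Bundle B

Evaluate utility at each bundle:
U(A) = 54.938.
U(B) = 119.556.
U(C) = 30.334.
Highest utility is B, so B ≻ A ≻ C.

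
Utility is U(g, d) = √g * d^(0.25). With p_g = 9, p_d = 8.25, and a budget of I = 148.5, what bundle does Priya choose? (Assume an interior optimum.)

g* = 11, d* = 6

MU_g = 0.5·g^(-0.5)·d^(0.25) and MU_d = 0.25·√g·d^(-0.75).
MRS = MU_g/MU_d = (2)·d/g.
Tangency: set MRS = p_g/p_d = 9/8.25 = 12/11.
So (2)·d/g = 12/11, i.e. d = (6/11)·g.
Substitute into the budget 9·g + 8.25·d = 148.5: 13.5·g = 148.5, so g* = 11.
Then d* = (6/11)·11 = 6.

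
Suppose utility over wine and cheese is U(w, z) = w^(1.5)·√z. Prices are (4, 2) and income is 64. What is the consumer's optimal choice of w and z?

MU_w = 1.5·√w·√z and MU_z = 0.5·w^(1.5)·z^(-0.5).
MRS = MU_w/MU_z = (3)·z/w.
Tangency: set MRS = p_w/p_z = 4/2 = 2.
So (3)·z/w = 2, i.e. z = (2/3)·w.
Substitute into the budget 4·w + 2·z = 64: (16/3)·w = 64, so w* = 12.
Then z* = (2/3)·12 = 8.

w* = 12, z* = 8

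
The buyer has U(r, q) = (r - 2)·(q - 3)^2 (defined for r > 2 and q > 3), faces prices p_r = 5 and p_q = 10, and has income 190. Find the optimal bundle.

r* = 12, q* = 13

MU_r = (q−3)^2, MU_q = 2·(r−2)·(q−3).
MRS = (1/2)·(q−3)/(r−2).
Tangency: set MRS = p_r/p_q = 5/10 = 0.5.
So (1/2)·(q − 3)/(r − 2) = 0.5, i.e. (q − 3) = (r − 2).
Rewrite the budget in excess-of-subsistence terms: 5·(r − 2) + 10·(q − 3) = 190 − 5·2 − 10·3 = 150.
Substituting, 15·(r − 2) = 150, so r − 2 = 10 and r* = 12.
Then q − 3 = 10, so q* = 13.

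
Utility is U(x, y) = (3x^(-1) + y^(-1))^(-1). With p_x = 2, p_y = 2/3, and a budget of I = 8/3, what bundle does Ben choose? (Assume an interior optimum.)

x* = 1, y* = 1

For CES with ρ = -1, MRS = (3/1)·(y/x)^2.
Tangency: set MRS = p_x/p_y = 2/(2/3) = 3.
So (y/x)^2 = 1; taking the square root, y/x = 1, i.e. y = x.
Substitute into the budget 2·x + (2/3)·y = 8/3: (8/3)·x = 8/3, so x* = 1 and y* = 1.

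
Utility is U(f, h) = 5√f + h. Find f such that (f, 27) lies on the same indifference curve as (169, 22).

U(169, 22) = 87.
Set U(f, 27) = 87 and solve.
With h = 27: 5√f = 87 − 27 = 60, so √f = 12 and f = 144.
Check: U(144, 27) = 87.

f = 144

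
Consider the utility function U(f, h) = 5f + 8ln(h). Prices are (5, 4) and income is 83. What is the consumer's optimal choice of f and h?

MU_f = 5, MU_h = 8/h.
MRS = 5 ÷ (8/h).
Tangency: set MRS = p_f/p_h = 5/4 = 1.25.
MRS depends only on h: 0.625·h = 1.25 ⇒ h* = 1.25/0.625 = 2.
From the budget, 5·f = 83 − 4·2 = 75, so f* = 15.

f* = 15, h* = 2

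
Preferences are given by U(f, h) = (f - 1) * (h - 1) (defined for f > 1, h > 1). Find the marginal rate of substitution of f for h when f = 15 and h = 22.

MU_f = (h−1), MU_h = (f−1).
MRS = (h−1)/(f−1).
At (15, 22): MRS = 1.5.
That is, one extra unit of f is worth 1.5 units of h at the margin.

MRS = 1.5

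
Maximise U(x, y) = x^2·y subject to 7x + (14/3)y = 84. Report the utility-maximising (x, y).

MU_x = 2·x·y and MU_y = x^2.
MRS = MU_x/MU_y = (2/1)·y/x.
Tangency: set MRS = p_x/p_y = 7/(14/3) = 1.5.
So (2/1)·y/x = 1.5, i.e. y = 0.75·x.
Substitute into the budget 7·x + (14/3)·y = 84: 10.5·x = 84, so x* = 8.
Then y* = 0.75·8 = 6.

x* = 8, y* = 6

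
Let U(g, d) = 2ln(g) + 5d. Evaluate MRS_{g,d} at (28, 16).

MRS = 1/70

MU_g = 2/g, MU_d = 5.
MRS = 2/g ÷ 5.
At (28, 16): MRS = 1/70.
That is, one extra unit of g is worth 1/70 units of d at the margin.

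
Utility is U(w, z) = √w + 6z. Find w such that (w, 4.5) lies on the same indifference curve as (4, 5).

U(4, 5) = 32.
Set U(w, 4.5) = 32 and solve.
With z = 4.5: √w = 32 − 6·4.5 = 5, so √w = 5 and w = 25.
Check: U(25, 4.5) = 32.

w = 25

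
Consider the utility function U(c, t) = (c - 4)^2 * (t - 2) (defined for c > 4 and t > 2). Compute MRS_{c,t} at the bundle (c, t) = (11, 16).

MU_c = 2·(c−4)·(t−2), MU_t = (c−4)^2.
MRS = (2/1)·(t−2)/(c−4).
At (11, 16): MRS = 4.
So at (11, 16) the consumer would give up 4 units of t for one more unit of c.

MRS = 4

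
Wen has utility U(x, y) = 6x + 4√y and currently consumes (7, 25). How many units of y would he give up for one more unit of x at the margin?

MRS = 15

MU_x = 6, MU_y = 4/(2√y).
MRS = 6 ÷ (4/(2√y)).
At (7, 25): MRS = 15.
So at (7, 25) the consumer would give up 15 units of y for one more unit of x.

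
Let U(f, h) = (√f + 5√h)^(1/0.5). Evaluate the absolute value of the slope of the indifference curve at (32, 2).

For CES with ρ = 0.5, MRS = (1/5)·√(h/f).
At (32, 2): MRS = 0.05.
The indifference curve has slope −0.05 at this bundle.

MRS = 0.05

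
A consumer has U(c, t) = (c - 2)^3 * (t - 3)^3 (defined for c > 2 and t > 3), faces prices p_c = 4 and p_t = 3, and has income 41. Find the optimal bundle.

c* = 5, t* = 7

MU_c = 3·(c−2)^2·(t−3)^3, MU_t = 3·(c−2)^3·(t−3)^2.
MRS = (t−3)/(c−2).
Tangency: set MRS = p_c/p_t = 4/3.
So (t − 3)/(c − 2) = 4/3, i.e. (t − 3) = (4/3)·(c − 2).
Rewrite the budget in excess-of-subsistence terms: 4·(c − 2) + 3·(t − 3) = 41 − 4·2 − 3·3 = 24.
Substituting, 8·(c − 2) = 24, so c − 2 = 3 and c* = 5.
Then t − 3 = (4/3)·3 = 4, so t* = 7.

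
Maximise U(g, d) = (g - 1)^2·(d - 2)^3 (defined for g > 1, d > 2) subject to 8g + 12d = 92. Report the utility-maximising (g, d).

g* = 4, d* = 5

MU_g = 2·(g−1)·(d−2)^3, MU_d = 3·(g−1)^2·(d−2)^2.
MRS = (2/3)·(d−2)/(g−1).
Tangency: set MRS = p_g/p_d = 8/12 = 2/3.
So (2/3)·(d − 2)/(g − 1) = 2/3, i.e. (d − 2) = (g − 1).
Rewrite the budget in excess-of-subsistence terms: 8·(g − 1) + 12·(d − 2) = 92 − 8·1 − 12·2 = 60.
Substituting, 20·(g − 1) = 60, so g − 1 = 3 and g* = 4.
Then d − 2 = 3, so d* = 5.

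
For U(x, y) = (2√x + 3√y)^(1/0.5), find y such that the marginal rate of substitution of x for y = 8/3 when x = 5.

y = 80

For CES with ρ = 0.5, MRS = (2/3)·√(y/x).
Setting (2/3)·√(y/5) = 8/3 gives √(y/5) = 4, so y/5 = 16 and y = 80.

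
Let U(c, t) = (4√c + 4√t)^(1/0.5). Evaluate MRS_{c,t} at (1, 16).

MRS = 4

For CES with ρ = 0.5, MRS = √(t/c).
At (1, 16): MRS = 4.
So at (1, 16) the consumer would give up 4 units of t for one more unit of c.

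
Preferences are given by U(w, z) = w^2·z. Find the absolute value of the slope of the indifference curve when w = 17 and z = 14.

MU_w = 2·w·z and MU_z = w^2.
MRS = MU_w/MU_z = (2/1)·z/w.
At (17, 14): MRS = 28/17.
The indifference curve has slope −28/17 at this bundle.

MRS = 28/17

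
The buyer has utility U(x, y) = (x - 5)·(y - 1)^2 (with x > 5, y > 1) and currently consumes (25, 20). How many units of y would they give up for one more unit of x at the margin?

MRS = 19/40

MU_x = (y−1)^2, MU_y = 2·(x−5)·(y−1).
MRS = (1/2)·(y−1)/(x−5).
At (25, 20): MRS = 19/40.
That is, one extra unit of x is worth 19/40 units of y at the margin.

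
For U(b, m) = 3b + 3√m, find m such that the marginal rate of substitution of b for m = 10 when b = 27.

MU_b = 3, MU_m = 3/(2√m).
MRS = 3 ÷ (3/(2√m)).
MRS depends only on m: 2·√m = 10 ⇒ √m = 10/2 = 5 ⇒ m = 25.

m = 25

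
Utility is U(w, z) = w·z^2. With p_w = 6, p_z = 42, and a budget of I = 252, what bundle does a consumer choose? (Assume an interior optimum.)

w* = 14, z* = 4

MU_w = z^2 and MU_z = 2·w·z.
MRS = MU_w/MU_z = (1/2)·z/w.
Tangency: set MRS = p_w/p_z = 6/42 = 1/7.
So (1/2)·z/w = 1/7, i.e. z = (2/7)·w.
Substitute into the budget 6·w + 42·z = 252: 18·w = 252, so w* = 14.
Then z* = (2/7)·14 = 4.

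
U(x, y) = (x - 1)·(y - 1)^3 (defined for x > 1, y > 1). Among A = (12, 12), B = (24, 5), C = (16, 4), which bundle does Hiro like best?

Bundle A

Evaluate utility at each bundle:
U(A) = 14641.
U(B) = 1472.
U(C) = 405.
Highest utility is A, so A ≻ B ≻ C.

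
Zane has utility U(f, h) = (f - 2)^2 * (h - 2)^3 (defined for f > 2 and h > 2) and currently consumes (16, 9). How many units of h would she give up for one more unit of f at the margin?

MU_f = 2·(f−2)·(h−2)^3, MU_h = 3·(f−2)^2·(h−2)^2.
MRS = (2/3)·(h−2)/(f−2).
At (16, 9): MRS = 1/3.
So at (16, 9) the consumer would give up 1/3 units of h for one more unit of f.

MRS = 1/3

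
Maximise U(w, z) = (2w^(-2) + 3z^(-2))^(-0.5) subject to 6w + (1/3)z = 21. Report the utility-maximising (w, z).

For CES with ρ = -2, MRS = (2/3)·(z/w)^3.
Tangency: set MRS = p_w/p_z = 6/(1/3) = 18.
So (z/w)^3 = 27; taking the cube root, z/w = 3, i.e. z = 3·w.
Substitute into the budget 6·w + (1/3)·z = 21: 7·w = 21, so w* = 3 and z* = 3·3 = 9.

w* = 3, z* = 9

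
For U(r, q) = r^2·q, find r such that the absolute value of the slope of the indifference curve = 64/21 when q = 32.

MU_r = 2·r·q and MU_q = r^2.
MRS = MU_r/MU_q = (2/1)·q/r.
Substitute q = 32: MRS = 64/r. Setting 64/r = 64/21 gives r = 64/(64/21) = 21.

r = 21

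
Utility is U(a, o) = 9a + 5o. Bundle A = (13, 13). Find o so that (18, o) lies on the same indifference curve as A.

o = 4

U(13, 13) = 182.
Set U(18, o) = 182 and solve.
9·18 + 5o = 182 ⇒ 5o = 20 ⇒ o = 4.
Check: U(18, 4) = 182.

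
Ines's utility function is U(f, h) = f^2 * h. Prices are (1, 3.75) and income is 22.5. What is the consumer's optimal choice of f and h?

f* = 15, h* = 2

MU_f = 2·f·h and MU_h = f^2.
MRS = MU_f/MU_h = (2/1)·h/f.
Tangency: set MRS = p_f/p_h = 1/3.75 = 4/15.
So (2/1)·h/f = 4/15, i.e. h = (2/15)·f.
Substitute into the budget 1·f + 3.75·h = 22.5: 1.5·f = 22.5, so f* = 15.
Then h* = (2/15)·15 = 2.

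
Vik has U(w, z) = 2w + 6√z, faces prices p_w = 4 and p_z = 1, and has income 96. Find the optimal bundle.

MU_w = 2, MU_z = 6/(2√z).
MRS = 2 ÷ (6/(2√z)).
Tangency: set MRS = p_w/p_z = 4/1 = 4.
MRS depends only on z: (2/3)·√z = 4 ⇒ √z = 4/(2/3) = 6 ⇒ z* = 36.
From the budget, 4·w = 96 − 1·36 = 60, so w* = 15.

w* = 15, z* = 36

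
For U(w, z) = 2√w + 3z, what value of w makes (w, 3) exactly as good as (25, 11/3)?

w = 36

U(25, 11/3) = 21.
Set U(w, 3) = 21 and solve.
With z = 3: 2√w = 21 − 3·3 = 12, so √w = 6 and w = 36.
Check: U(36, 3) = 21.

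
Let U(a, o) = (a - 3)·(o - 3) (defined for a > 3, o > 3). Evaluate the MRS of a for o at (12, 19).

MU_a = (o−3), MU_o = (a−3).
MRS = (o−3)/(a−3).
At (12, 19): MRS = 16/9.
That is, one extra unit of a is worth 16/9 units of o at the margin.

MRS = 16/9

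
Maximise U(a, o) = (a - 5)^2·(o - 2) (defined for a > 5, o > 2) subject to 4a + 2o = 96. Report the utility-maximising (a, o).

MU_a = 2·(a−5)·(o−2), MU_o = (a−5)^2.
MRS = (2/1)·(o−2)/(a−5).
Tangency: set MRS = p_a/p_o = 4/2 = 2.
So (2/1)·(o − 2)/(a − 5) = 2, i.e. (o − 2) = (a − 5).
Rewrite the budget in excess-of-subsistence terms: 4·(a − 5) + 2·(o − 2) = 96 − 4·5 − 2·2 = 72.
Substituting, 6·(a − 5) = 72, so a − 5 = 12 and a* = 17.
Then o − 2 = 12, so o* = 14.

a* = 17, o* = 14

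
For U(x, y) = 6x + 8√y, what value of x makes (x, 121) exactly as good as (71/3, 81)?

x = 21

U(71/3, 81) = 214.
Set U(x, 121) = 214 and solve.
With y = 121: √121 = 11, so 6x = 214 − 8·11 = 126 and x = 21.
Check: U(21, 121) = 214.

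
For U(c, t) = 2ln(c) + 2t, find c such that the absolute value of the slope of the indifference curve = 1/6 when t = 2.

c = 6

MU_c = 2/c, MU_t = 2.
MRS = 2/c ÷ 2.
MRS depends only on c: 1/c = 1/6 ⇒ c = 1/(1/6) = 6.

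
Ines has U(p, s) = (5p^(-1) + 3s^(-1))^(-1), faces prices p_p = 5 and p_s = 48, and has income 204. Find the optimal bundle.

For CES with ρ = -1, MRS = (5/3)·(s/p)^2.
Tangency: set MRS = p_p/p_s = 5/48.
So (s/p)^2 = 1/16; taking the square root, s/p = 0.25, i.e. s = 0.25·p.
Substitute into the budget 5·p + 48·s = 204: 17·p = 204, so p* = 12 and s* = 0.25·12 = 3.

p* = 12, s* = 3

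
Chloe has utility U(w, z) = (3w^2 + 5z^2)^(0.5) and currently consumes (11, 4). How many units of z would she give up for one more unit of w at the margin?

MRS = 1.65

For CES with ρ = 2, MRS = (3/5)·(z/w)^(-1).
At (11, 4): MRS = 1.65.
So at (11, 4) the consumer would give up 1.65 units of z for one more unit of w.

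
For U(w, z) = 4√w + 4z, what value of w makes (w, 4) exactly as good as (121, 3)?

U(121, 3) = 56.
Set U(w, 4) = 56 and solve.
With z = 4: 4√w = 56 − 4·4 = 40, so √w = 10 and w = 100.
Check: U(100, 4) = 56.

w = 100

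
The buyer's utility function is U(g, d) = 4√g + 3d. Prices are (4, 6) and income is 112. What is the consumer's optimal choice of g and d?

MU_g = 4/(2√g), MU_d = 3.
MRS = 4/(2√g) ÷ 3.
Tangency: set MRS = p_g/p_d = 4/6 = 2/3.
MRS depends only on g: (2/3)/√g = 2/3 ⇒ √g = (2/3)/(2/3) = 1 ⇒ g* = 1.
From the budget, 6·d = 112 − 4·1 = 108, so d* = 18.

g* = 1, d* = 18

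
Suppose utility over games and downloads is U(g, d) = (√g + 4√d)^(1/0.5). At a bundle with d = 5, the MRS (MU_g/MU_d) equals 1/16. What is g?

g = 80

For CES with ρ = 0.5, MRS = (1/4)·√(d/g).
Setting (1/4)·√(5/g) = 1/16 gives √(5/g) = 0.25, so 5/g = 1/16 and g = 80.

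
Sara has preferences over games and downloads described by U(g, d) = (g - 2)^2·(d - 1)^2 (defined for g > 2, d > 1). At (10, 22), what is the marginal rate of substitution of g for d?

MU_g = 2·(g−2)·(d−1)^2, MU_d = 2·(g−2)^2·(d−1).
MRS = (d−1)/(g−2).
At (10, 22): MRS = 2.625.
So at (10, 22) the consumer would give up 2.625 units of d for one more unit of g.

MRS = 2.625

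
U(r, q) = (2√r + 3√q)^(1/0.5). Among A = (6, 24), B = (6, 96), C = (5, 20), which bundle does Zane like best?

Evaluate utility at each bundle:
U(A) = 384.000.
U(B) = 1176.000.
U(C) = 320.000.
Highest utility is B, so B ≻ A ≻ C.

Bundle B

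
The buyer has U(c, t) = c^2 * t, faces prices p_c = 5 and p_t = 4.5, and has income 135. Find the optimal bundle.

MU_c = 2·c·t and MU_t = c^2.
MRS = MU_c/MU_t = (2/1)·t/c.
Tangency: set MRS = p_c/p_t = 5/4.5 = 10/9.
So (2/1)·t/c = 10/9, i.e. t = (5/9)·c.
Substitute into the budget 5·c + 4.5·t = 135: 7.5·c = 135, so c* = 18.
Then t* = (5/9)·18 = 10.

c* = 18, t* = 10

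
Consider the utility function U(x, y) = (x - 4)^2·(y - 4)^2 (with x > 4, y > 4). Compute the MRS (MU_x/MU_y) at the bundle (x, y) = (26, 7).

MU_x = 2·(x−4)·(y−4)^2, MU_y = 2·(x−4)^2·(y−4).
MRS = (y−4)/(x−4).
At (26, 7): MRS = 3/22.
The indifference curve has slope −3/22 at this bundle.

MRS = 3/22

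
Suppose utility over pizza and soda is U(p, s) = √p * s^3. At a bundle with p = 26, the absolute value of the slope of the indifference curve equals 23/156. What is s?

MU_p = 0.5·p^(-0.5)·s^3 and MU_s = 3·√p·s^2.
MRS = MU_p/MU_s = (1/6)·s/p.
Substitute p = 26: MRS = s/156. Setting s/156 = 23/156 gives s = (23/156)·156 = 23.

s = 23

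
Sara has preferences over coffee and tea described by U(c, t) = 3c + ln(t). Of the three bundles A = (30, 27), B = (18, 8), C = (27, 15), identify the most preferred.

Bundle A

Evaluate utility at each bundle:
U(A) = 93.296.
U(B) = 56.079.
U(C) = 83.708.
Highest utility is A, so A ≻ C ≻ B.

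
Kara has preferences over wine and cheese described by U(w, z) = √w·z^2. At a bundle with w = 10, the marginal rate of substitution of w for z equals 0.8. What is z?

z = 32

MU_w = 0.5·w^(-0.5)·z^2 and MU_z = 2·√w·z.
MRS = MU_w/MU_z = (0.25)·z/w.
Substitute w = 10: MRS = z/40. Setting z/40 = 0.8 gives z = 0.8·40 = 32.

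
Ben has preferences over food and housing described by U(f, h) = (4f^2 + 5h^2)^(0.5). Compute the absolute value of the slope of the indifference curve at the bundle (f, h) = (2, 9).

For CES with ρ = 2, MRS = (4/5)·(h/f)^(-1).
At (2, 9): MRS = 8/45.
So at (2, 9) the consumer would give up 8/45 units of h for one more unit of f.

MRS = 8/45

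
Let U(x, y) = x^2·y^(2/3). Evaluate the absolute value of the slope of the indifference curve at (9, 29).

MU_x = 2·x·y^(2/3) and MU_y = 2/3·x^2·y^(-1/3).
MRS = MU_x/MU_y = (3)·y/x.
At (9, 29): MRS = 29/3.
So at (9, 29) the consumer would give up 29/3 units of y for one more unit of x.

MRS = 29/3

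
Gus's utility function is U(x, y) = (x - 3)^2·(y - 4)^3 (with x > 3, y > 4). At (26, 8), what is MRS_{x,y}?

MRS = 8/69

MU_x = 2·(x−3)·(y−4)^3, MU_y = 3·(x−3)^2·(y−4)^2.
MRS = (2/3)·(y−4)/(x−3).
At (26, 8): MRS = 8/69.
That is, one extra unit of x is worth 8/69 units of y at the margin.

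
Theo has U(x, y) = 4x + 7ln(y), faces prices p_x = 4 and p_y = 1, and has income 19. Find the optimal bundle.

x* = 3, y* = 7

MU_x = 4, MU_y = 7/y.
MRS = 4 ÷ (7/y).
Tangency: set MRS = p_x/p_y = 4/1 = 4.
MRS depends only on y: (4/7)·y = 4 ⇒ y* = 4/(4/7) = 7.
From the budget, 4·x = 19 − 1·7 = 12, so x* = 3.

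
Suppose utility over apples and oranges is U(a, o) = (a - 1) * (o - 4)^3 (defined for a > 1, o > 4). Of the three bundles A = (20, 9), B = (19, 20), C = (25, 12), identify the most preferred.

Bundle B

Evaluate utility at each bundle:
U(A) = 2375.
U(B) = 73728.
U(C) = 12288.
Highest utility is B, so B ≻ C ≻ A.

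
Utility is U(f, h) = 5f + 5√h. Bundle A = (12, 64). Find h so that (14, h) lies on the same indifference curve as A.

U(12, 64) = 100.
Set U(14, h) = 100 and solve.
With f = 14: 5√h = 100 − 5·14 = 30, so √h = 6 and h = 36.
Check: U(14, 36) = 100.

h = 36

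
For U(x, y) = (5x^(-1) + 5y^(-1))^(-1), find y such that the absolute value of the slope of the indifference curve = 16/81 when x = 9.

For CES with ρ = -1, MRS = (y/x)^2.
Setting (y/9)^2 = 16/81 gives y/9 = 4/9 and y = 4.

y = 4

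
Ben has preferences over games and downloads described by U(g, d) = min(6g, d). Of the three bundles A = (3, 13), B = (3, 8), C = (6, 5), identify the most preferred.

Evaluate utility at each bundle:
U(A) = 13.
U(B) = 8.
U(C) = 5.
Highest utility is A, so A ≻ B ≻ C.

Bundle A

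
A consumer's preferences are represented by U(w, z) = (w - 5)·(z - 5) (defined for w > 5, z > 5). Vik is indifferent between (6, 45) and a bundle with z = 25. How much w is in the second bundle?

U(6, 45) = 40.
Set U(w, 25) = 40 and solve.
With z = 25: (25 − 5) = 20, so (w − 5) = 40/20 = 2.
So w = 5 + 2 = 7.
Check: U(7, 25) = 40.

w = 7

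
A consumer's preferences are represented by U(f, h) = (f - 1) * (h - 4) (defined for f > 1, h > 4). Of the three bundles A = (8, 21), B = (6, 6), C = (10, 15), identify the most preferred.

Bundle A

Evaluate utility at each bundle:
U(A) = 119.
U(B) = 10.
U(C) = 99.
Highest utility is A, so A ≻ C ≻ B.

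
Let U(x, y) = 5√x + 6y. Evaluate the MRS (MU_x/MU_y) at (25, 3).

MU_x = 5/(2√x), MU_y = 6.
MRS = 5/(2√x) ÷ 6.
At (25, 3): MRS = 1/12.
That is, one extra unit of x is worth 1/12 units of y at the margin.

MRS = 1/12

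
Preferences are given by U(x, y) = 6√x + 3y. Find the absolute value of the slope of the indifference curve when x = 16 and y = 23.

MRS = 0.25

MU_x = 6/(2√x), MU_y = 3.
MRS = 6/(2√x) ÷ 3.
At (16, 23): MRS = 0.25.
So at (16, 23) the consumer would give up 0.25 units of y for one more unit of x.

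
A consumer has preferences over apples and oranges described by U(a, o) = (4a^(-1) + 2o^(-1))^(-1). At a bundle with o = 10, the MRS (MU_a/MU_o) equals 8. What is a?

For CES with ρ = -1, MRS = (4/2)·(o/a)^2.
Setting (4/2)·(10/a)^2 = 8 gives (10/a)^2 = 4, so 10/a = 2 and a = 5.

a = 5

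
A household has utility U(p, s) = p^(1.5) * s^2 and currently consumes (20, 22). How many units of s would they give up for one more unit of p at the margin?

MU_p = 1.5·√p·s^2 and MU_s = 2·p^(1.5)·s.
MRS = MU_p/MU_s = (0.75)·s/p.
At (20, 22): MRS = 33/40.
That is, one extra unit of p is worth 33/40 units of s at the margin.

MRS = 33/40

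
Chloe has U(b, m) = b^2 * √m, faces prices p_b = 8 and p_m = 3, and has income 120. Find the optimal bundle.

MU_b = 2·b·√m and MU_m = 0.5·b^2·m^(-0.5).
MRS = MU_b/MU_m = (4)·m/b.
Tangency: set MRS = p_b/p_m = 8/3.
So (4)·m/b = 8/3, i.e. m = (2/3)·b.
Substitute into the budget 8·b + 3·m = 120: 10·b = 120, so b* = 12.
Then m* = (2/3)·12 = 8.

b* = 12, m* = 8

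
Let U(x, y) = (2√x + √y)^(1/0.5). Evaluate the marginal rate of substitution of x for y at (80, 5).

MRS = 0.5

For CES with ρ = 0.5, MRS = (2/1)·√(y/x).
At (80, 5): MRS = 0.5.
So at (80, 5) the consumer would give up 0.5 units of y for one more unit of x.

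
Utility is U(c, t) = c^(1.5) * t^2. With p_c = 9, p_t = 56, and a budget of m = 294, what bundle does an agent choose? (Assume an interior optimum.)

c* = 14, t* = 3

MU_c = 1.5·√c·t^2 and MU_t = 2·c^(1.5)·t.
MRS = MU_c/MU_t = (0.75)·t/c.
Tangency: set MRS = p_c/p_t = 9/56.
So (0.75)·t/c = 9/56, i.e. t = (3/14)·c.
Substitute into the budget 9·c + 56·t = 294: 21·c = 294, so c* = 14.
Then t* = (3/14)·14 = 3.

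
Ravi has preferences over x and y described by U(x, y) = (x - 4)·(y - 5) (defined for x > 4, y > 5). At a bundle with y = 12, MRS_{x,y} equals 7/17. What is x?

MU_x = (y−5), MU_y = (x−4).
MRS = (y−5)/(x−4).
Substitute y = 12: MRS = 7/(x − 4). Setting this equal to 7/17 gives x − 4 = 7/(7/17) = 17, so x = 21.

x = 21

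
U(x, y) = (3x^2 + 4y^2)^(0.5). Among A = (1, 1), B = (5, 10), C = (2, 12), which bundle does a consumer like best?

Evaluate utility at each bundle:
U(A) = 2.646.
U(B) = 21.794.
U(C) = 24.249.
Highest utility is C, so C ≻ B ≻ A.

Bundle C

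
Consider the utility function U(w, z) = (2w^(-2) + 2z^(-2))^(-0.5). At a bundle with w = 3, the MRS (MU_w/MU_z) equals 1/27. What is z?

For CES with ρ = -2, MRS = (z/w)^3.
Setting (z/3)^3 = 1/27 gives z/3 = 1/3 and z = 1.

z = 1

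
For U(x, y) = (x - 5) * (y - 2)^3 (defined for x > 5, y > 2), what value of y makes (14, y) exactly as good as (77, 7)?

y = 12

U(77, 7) = 9000.
Set U(14, y) = 9000 and solve.
With x = 14: (14 − 5) = 9, so (y − 2)^3 = 9000/9 = 1000.
Taking the cube root (with y > 2): y − 2 = 10, so y = 12.
Check: U(14, 12) = 9000.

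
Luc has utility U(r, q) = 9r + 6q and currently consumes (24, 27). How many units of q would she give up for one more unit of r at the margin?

MU_r = 9, MU_q = 6, so MRS = 9/6 = 1.5 at every bundle.
At (24, 27): MRS = 1.5.
So at (24, 27) the consumer would give up 1.5 units of q for one more unit of r.

MRS = 1.5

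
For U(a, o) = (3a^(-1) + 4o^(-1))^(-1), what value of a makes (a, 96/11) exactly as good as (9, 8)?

a = 8

U depends on (a, o) only through S = 3a^(-1) + 4o^(-1), so equal utility means equal S. At (9, 8): S = 5/6.
With o = 96/11: 4·(96/11)^(-1) = 11/24, so 3a^(-1) = 5/6 − 11/24 = 0.375, i.e. a^(-1) = 0.125.
Hence a = 1/0.125 = 8.
Check: U(8, 96/11) = 1.2.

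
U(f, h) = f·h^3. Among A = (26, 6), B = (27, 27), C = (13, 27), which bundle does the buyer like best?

Evaluate utility at each bundle:
U(A) = 5616.
U(B) = 531441.
U(C) = 255879.
Highest utility is B, so B ≻ C ≻ A.

Bundle B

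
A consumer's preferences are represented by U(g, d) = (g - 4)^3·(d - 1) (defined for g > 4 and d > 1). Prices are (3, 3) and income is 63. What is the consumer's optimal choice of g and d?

g* = 16, d* = 5

MU_g = 3·(g−4)^2·(d−1), MU_d = (g−4)^3.
MRS = (3/1)·(d−1)/(g−4).
Tangency: set MRS = p_g/p_d = 3/3 = 1.
So (3/1)·(d − 1)/(g − 4) = 1, i.e. (d − 1) = (1/3)·(g − 4).
Rewrite the budget in excess-of-subsistence terms: 3·(g − 4) + 3·(d − 1) = 63 − 3·4 − 3·1 = 48.
Substituting, 4·(g − 4) = 48, so g − 4 = 12 and g* = 16.
Then d − 1 = (1/3)·12 = 4, so d* = 5.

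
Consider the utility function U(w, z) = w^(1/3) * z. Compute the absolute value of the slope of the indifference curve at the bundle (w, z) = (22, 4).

MU_w = 1/3·w^(-2/3)·z and MU_z = w^(1/3).
MRS = MU_w/MU_z = (1/3)·z/w.
At (22, 4): MRS = 2/33.
The indifference curve has slope −2/33 at this bundle.

MRS = 2/33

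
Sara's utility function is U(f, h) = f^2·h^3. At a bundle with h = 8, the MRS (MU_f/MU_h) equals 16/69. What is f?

MU_f = 2·f·h^3 and MU_h = 3·f^2·h^2.
MRS = MU_f/MU_h = (2/3)·h/f.
Substitute h = 8: MRS = (16/3)/f. Setting (16/3)/f = 16/69 gives f = (16/3)/(16/69) = 23.

f = 23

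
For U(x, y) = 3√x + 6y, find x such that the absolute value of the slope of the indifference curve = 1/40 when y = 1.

x = 100

MU_x = 3/(2√x), MU_y = 6.
MRS = 3/(2√x) ÷ 6.
MRS depends only on x: 0.25/√x = 1/40 ⇒ √x = 0.25/(1/40) = 10 ⇒ x = 100.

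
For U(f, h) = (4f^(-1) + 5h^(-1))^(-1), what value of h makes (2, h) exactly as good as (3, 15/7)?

h = 3

U depends on (f, h) only through S = 4f^(-1) + 5h^(-1), so equal utility means equal S. At (3, 15/7): S = 11/3.
With f = 2: 4·2^(-1) = 2, so 5h^(-1) = 11/3 − 2 = 5/3, i.e. h^(-1) = 1/3.
Hence h = 1/(1/3) = 3.
Check: U(2, 3) = 0.2727.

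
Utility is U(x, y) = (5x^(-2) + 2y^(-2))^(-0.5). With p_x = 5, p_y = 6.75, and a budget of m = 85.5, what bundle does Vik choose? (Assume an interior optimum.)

x* = 9, y* = 6

For CES with ρ = -2, MRS = (5/2)·(y/x)^3.
Tangency: set MRS = p_x/p_y = 5/6.75 = 20/27.
So (y/x)^3 = 8/27; taking the cube root, y/x = 2/3, i.e. y = (2/3)·x.
Substitute into the budget 5·x + 6.75·y = 85.5: 9.5·x = 85.5, so x* = 9 and y* = (2/3)·9 = 6.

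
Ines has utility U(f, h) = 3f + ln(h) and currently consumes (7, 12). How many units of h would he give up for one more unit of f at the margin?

MRS = 36

MU_f = 3, MU_h = 1/h.
MRS = 3 ÷ (1/h).
At (7, 12): MRS = 36.
The indifference curve has slope −36 at this bundle.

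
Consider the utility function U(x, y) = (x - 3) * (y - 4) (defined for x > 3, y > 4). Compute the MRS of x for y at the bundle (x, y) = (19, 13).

MRS = 9/16

MU_x = (y−4), MU_y = (x−3).
MRS = (y−4)/(x−3).
At (19, 13): MRS = 9/16.
So at (19, 13) the consumer would give up 9/16 units of y for one more unit of x.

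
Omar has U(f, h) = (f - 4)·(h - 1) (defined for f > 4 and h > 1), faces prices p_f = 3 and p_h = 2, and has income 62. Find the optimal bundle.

f* = 12, h* = 13

MU_f = (h−1), MU_h = (f−4).
MRS = (h−1)/(f−4).
Tangency: set MRS = p_f/p_h = 3/2 = 1.5.
So (h − 1)/(f − 4) = 1.5, i.e. (h − 1) = 1.5·(f − 4).
Rewrite the budget in excess-of-subsistence terms: 3·(f − 4) + 2·(h − 1) = 62 − 3·4 − 2·1 = 48.
Substituting, 6·(f − 4) = 48, so f − 4 = 8 and f* = 12.
Then h − 1 = 1.5·8 = 12, so h* = 13.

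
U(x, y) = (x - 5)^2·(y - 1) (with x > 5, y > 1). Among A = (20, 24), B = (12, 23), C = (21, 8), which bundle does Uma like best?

Bundle A

Evaluate utility at each bundle:
U(A) = 5175.
U(B) = 1078.
U(C) = 1792.
Highest utility is A, so A ≻ C ≻ B.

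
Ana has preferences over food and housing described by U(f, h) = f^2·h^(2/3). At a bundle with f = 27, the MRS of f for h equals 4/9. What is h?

h = 4

MU_f = 2·f·h^(2/3) and MU_h = 2/3·f^2·h^(-1/3).
MRS = MU_f/MU_h = (3)·h/f.
Substitute f = 27: MRS = h/9. Setting h/9 = 4/9 gives h = (4/9)·9 = 4.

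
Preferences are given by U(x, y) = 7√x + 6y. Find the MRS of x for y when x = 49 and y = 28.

MRS = 1/12

MU_x = 7/(2√x), MU_y = 6.
MRS = 7/(2√x) ÷ 6.
At (49, 28): MRS = 1/12.
That is, one extra unit of x is worth 1/12 units of y at the margin.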